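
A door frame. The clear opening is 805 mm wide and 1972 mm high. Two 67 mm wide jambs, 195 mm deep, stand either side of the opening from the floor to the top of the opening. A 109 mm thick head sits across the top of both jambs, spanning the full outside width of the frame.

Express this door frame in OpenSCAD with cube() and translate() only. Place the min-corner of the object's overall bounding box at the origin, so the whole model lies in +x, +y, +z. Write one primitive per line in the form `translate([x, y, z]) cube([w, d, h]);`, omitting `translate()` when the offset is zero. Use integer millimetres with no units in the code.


cube([67, 195, 1972]);
translate([872, 0, 0]) cube([67, 195, 1972]);
translate([0, 0, 1972]) cube([939, 195, 109]);


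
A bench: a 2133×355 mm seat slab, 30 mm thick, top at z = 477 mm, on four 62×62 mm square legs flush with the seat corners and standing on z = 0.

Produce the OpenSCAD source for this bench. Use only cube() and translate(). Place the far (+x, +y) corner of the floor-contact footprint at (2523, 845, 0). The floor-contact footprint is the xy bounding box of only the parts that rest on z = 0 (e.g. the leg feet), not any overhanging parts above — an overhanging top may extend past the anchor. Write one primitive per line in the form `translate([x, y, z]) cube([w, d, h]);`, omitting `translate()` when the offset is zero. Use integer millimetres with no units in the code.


translate([390, 490, 447]) cube([2133, 355, 30]);
translate([390, 490, 0]) cube([62, 62, 447]);
translate([390, 783, 0]) cube([62, 62, 447]);
translate([2461, 490, 0]) cube([62, 62, 447]);
translate([2461, 783, 0]) cube([62, 62, 447]);


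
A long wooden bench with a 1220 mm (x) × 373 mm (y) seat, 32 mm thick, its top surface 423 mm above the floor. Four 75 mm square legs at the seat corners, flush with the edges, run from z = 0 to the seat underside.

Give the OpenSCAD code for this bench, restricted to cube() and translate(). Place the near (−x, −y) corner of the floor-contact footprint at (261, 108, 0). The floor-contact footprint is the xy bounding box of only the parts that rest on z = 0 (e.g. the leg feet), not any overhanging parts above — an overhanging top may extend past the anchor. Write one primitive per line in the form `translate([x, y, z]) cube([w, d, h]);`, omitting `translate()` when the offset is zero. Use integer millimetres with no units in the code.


translate([261, 108, 391]) cube([1220, 373, 32]);
translate([261, 108, 0]) cube([75, 75, 391]);
translate([261, 406, 0]) cube([75, 75, 391]);
translate([1406, 108, 0]) cube([75, 75, 391]);
translate([1406, 406, 0]) cube([75, 75, 391]);


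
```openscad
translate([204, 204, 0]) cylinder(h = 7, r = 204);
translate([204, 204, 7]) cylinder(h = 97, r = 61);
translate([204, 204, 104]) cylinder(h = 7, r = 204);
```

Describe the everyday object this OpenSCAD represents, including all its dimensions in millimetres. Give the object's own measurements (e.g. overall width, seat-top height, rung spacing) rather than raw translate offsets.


A spool: two coaxial disc flanges of radius 204 mm and thickness 7 mm, joined by a core cylinder of radius 61 mm and height 97 mm. The lower flange rests on z = 0 and the three cylinders share a vertical axis.


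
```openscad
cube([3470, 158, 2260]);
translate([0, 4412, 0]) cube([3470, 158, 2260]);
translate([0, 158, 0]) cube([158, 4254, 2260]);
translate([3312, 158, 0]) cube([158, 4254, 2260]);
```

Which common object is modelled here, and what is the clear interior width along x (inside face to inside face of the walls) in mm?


A house (or room) frame. The interior width is 3154 mm.

Four 2260 mm walls enclosing a rectangle with no floor or roof — a room or house frame. Outside width is 3470 mm and wall thickness is 158 mm, so the interior width is 3470 − 2 × 158 = 3154 mm.


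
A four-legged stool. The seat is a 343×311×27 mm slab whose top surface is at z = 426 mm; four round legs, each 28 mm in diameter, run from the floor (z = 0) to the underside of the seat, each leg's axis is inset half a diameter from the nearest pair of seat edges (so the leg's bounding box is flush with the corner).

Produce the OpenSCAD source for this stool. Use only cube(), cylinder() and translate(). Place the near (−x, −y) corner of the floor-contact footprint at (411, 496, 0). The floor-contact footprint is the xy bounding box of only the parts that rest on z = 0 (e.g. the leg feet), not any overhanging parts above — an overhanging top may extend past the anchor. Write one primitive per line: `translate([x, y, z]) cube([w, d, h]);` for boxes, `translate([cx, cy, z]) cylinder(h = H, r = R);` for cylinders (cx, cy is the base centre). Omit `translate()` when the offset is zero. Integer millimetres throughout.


// leg_h = 426 - 27 = 399
translate([411, 496, 399]) cube([343, 311, 27]);
translate([425, 510, 0]) cylinder(h = 399, r = 14);
translate([740, 510, 0]) cylinder(h = 399, r = 14);
translate([425, 793, 0]) cylinder(h = 399, r = 14);
translate([740, 793, 0]) cylinder(h = 399, r = 14);


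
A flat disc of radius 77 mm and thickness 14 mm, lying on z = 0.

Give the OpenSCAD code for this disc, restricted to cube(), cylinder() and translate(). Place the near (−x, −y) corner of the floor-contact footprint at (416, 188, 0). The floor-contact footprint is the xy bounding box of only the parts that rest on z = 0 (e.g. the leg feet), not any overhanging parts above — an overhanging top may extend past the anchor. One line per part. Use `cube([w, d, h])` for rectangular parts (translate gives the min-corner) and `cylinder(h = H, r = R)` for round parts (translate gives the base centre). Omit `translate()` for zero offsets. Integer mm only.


translate([493, 265, 0]) cylinder(h = 14, r = 77);


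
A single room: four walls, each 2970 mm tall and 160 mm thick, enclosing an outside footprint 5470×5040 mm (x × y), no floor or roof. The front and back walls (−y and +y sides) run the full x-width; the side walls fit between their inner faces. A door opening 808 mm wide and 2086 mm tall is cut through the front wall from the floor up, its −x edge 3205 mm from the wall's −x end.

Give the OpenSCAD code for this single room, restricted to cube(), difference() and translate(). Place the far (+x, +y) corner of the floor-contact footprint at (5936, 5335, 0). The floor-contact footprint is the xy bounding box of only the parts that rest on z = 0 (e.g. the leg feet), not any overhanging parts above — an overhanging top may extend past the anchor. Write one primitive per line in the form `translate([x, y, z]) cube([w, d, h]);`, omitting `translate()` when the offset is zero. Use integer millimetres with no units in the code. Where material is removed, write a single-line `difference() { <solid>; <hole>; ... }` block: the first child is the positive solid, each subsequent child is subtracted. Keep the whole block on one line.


difference() { translate([466, 295, 0]) cube([5470, 160, 2970]); translate([3671, 295, 0]) cube([808, 160, 2086]); }
translate([466, 5175, 0]) cube([5470, 160, 2970]);
translate([466, 455, 0]) cube([160, 4720, 2970]);
translate([5776, 455, 0]) cube([160, 4720, 2970]);


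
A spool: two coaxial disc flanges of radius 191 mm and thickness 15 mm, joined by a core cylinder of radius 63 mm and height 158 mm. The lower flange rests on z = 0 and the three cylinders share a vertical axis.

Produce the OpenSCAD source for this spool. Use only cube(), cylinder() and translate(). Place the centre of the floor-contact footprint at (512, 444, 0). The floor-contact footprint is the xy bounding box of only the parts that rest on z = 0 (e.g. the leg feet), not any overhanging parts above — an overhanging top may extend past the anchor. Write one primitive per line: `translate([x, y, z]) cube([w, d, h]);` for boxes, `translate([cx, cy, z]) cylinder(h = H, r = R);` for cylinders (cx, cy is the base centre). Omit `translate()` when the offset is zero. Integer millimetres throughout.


translate([512, 444, 0]) cylinder(h = 15, r = 191);
translate([512, 444, 15]) cylinder(h = 158, r = 63);
translate([512, 444, 173]) cylinder(h = 15, r = 191);


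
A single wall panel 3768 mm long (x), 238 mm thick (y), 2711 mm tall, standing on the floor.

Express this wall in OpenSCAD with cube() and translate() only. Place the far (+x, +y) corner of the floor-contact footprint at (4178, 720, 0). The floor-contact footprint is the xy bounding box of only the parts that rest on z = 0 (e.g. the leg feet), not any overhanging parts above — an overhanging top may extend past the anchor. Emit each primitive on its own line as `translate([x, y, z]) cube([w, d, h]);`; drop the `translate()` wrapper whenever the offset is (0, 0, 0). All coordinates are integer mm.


translate([410, 482, 0]) cube([3768, 238, 2711]);


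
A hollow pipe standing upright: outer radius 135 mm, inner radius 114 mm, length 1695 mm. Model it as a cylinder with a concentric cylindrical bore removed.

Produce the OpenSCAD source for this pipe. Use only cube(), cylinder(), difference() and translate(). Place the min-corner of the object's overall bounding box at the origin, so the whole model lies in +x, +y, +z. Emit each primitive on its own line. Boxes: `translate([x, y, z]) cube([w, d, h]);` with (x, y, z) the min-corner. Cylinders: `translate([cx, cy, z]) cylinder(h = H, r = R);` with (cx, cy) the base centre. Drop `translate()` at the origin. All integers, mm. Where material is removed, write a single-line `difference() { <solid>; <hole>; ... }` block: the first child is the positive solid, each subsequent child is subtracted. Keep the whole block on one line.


difference() { translate([135, 135, 0]) cylinder(h = 1695, r = 135); translate([135, 135, 0]) cylinder(h = 1695, r = 114); }


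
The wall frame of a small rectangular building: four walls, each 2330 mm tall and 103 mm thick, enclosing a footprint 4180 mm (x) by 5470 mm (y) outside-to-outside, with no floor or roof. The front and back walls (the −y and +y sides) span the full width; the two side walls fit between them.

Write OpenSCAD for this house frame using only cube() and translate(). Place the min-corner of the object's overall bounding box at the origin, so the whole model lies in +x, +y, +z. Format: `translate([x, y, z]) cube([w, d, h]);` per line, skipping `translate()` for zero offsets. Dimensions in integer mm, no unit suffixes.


cube([4180, 103, 2330]);
translate([0, 5367, 0]) cube([4180, 103, 2330]);
translate([0, 103, 0]) cube([103, 5264, 2330]);
translate([4077, 103, 0]) cube([103, 5264, 2330]);


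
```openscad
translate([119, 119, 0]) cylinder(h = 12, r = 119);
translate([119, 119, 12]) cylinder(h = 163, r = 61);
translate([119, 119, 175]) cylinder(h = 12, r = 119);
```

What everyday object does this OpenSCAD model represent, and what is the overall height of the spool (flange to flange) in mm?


A spool. The overall height is 187 mm.

Three coaxial cylinders, large–small–large — a spool. Two 12 mm flanges and a 163 mm core give 12 + 163 + 12 = 187 mm.


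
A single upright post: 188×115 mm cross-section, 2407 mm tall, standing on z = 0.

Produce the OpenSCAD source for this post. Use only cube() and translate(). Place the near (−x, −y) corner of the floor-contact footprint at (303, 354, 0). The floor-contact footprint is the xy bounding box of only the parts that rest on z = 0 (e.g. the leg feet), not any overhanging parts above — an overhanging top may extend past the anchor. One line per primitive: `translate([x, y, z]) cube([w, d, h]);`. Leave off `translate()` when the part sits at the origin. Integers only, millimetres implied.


translate([303, 354, 0]) cube([188, 115, 2407]);


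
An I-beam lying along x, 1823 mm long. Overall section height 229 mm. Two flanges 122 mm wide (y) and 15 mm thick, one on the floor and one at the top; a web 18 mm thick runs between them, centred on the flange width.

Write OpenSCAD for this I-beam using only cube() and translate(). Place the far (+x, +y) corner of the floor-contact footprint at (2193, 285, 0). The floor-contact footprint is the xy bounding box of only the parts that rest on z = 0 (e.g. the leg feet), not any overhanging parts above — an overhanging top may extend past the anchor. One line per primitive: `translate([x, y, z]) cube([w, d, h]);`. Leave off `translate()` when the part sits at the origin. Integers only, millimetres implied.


translate([370, 163, 0]) cube([1823, 122, 15]);
translate([370, 215, 15]) cube([1823, 18, 199]);
translate([370, 163, 214]) cube([1823, 122, 15]);


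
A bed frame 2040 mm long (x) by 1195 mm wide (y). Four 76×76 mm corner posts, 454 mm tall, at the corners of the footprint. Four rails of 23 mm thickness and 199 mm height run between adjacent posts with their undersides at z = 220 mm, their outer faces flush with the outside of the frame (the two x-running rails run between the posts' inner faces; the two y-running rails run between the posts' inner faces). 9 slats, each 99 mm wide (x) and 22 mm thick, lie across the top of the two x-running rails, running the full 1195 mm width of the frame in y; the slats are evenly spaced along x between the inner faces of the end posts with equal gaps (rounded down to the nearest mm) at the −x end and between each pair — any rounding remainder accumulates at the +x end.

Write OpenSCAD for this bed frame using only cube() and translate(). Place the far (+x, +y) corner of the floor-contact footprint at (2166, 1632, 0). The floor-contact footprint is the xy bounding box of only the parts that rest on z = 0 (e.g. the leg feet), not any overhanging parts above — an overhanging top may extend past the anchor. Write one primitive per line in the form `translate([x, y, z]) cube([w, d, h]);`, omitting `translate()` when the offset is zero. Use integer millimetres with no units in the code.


// slat z = rail_z + rail_h = 220 + 199 = 419
// slat gap = ⌊(1888 − 9·99) / 10⌋ = 99
translate([126, 437, 0]) cube([76, 76, 454]);
translate([126, 1556, 0]) cube([76, 76, 454]);
translate([2090, 437, 0]) cube([76, 76, 454]);
translate([2090, 1556, 0]) cube([76, 76, 454]);
translate([202, 437, 220]) cube([1888, 23, 199]);
translate([202, 1609, 220]) cube([1888, 23, 199]);
translate([126, 513, 220]) cube([23, 1043, 199]);
translate([2143, 513, 220]) cube([23, 1043, 199]);
translate([301, 437, 419]) cube([99, 1195, 22]);
translate([499, 437, 419]) cube([99, 1195, 22]);
translate([697, 437, 419]) cube([99, 1195, 22]);
translate([895, 437, 419]) cube([99, 1195, 22]);
translate([1093, 437, 419]) cube([99, 1195, 22]);
translate([1291, 437, 419]) cube([99, 1195, 22]);
translate([1489, 437, 419]) cube([99, 1195, 22]);
translate([1687, 437, 419]) cube([99, 1195, 22]);
translate([1885, 437, 419]) cube([99, 1195, 22]);


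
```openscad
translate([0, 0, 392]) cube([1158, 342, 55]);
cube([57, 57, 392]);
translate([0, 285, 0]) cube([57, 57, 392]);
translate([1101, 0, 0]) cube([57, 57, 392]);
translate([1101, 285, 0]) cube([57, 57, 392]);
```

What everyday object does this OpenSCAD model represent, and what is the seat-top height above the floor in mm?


A bench. The seat-top height is 447 mm.

A long slab on four corner posts — a bench. The slab sits at z = 392 with thickness 55, so the top is 392 + 55 = 447 mm.


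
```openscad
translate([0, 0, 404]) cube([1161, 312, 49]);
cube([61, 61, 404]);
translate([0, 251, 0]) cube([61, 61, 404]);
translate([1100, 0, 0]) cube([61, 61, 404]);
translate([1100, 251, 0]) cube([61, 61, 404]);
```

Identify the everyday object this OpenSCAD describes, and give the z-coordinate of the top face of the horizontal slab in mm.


A bench. The seat-top height is 453 mm.

A long slab on four corner posts — a bench. The slab sits at z = 404 with thickness 49, so the top is 404 + 49 = 453 mm.


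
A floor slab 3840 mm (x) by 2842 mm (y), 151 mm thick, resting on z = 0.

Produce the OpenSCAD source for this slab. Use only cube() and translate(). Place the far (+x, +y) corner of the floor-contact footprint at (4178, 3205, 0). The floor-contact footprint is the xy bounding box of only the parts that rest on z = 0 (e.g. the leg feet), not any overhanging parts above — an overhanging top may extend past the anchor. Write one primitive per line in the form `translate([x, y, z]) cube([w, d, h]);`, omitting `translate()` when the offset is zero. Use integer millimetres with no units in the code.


translate([338, 363, 0]) cube([3840, 2842, 151]);


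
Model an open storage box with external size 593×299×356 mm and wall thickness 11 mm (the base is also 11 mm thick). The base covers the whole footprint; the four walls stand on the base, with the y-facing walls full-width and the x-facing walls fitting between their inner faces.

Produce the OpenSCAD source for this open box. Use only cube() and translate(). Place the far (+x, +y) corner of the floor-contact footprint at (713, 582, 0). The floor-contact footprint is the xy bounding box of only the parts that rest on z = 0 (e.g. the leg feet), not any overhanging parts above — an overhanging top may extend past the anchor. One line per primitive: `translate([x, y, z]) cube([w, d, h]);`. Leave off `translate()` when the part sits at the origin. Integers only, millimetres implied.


translate([120, 283, 0]) cube([593, 299, 11]);
translate([120, 283, 11]) cube([593, 11, 345]);
translate([120, 571, 11]) cube([593, 11, 345]);
translate([120, 294, 11]) cube([11, 277, 345]);
translate([702, 294, 11]) cube([11, 277, 345]);


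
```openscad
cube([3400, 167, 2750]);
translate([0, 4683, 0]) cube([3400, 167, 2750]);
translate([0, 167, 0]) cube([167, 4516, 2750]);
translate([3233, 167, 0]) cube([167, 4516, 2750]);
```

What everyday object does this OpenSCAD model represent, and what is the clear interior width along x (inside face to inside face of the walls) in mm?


A house (or room) frame. The interior width is 3066 mm.

Four 2750 mm walls enclosing a rectangle with no floor or roof — a room or house frame. Outside width is 3400 mm and wall thickness is 167 mm, so the interior width is 3400 − 2 × 167 = 3066 mm.


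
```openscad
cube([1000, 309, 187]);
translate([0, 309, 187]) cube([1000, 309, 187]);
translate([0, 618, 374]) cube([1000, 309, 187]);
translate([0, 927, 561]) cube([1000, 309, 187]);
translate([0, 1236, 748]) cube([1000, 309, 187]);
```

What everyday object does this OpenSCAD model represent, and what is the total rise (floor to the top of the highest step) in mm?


A staircase. The total rise is 935 mm.

5 identical blocks, each offset up and back from the previous — a staircase. Each step is 187 mm tall and there are 5 of them, so the total rise is 5 × 187 = 935 mm.


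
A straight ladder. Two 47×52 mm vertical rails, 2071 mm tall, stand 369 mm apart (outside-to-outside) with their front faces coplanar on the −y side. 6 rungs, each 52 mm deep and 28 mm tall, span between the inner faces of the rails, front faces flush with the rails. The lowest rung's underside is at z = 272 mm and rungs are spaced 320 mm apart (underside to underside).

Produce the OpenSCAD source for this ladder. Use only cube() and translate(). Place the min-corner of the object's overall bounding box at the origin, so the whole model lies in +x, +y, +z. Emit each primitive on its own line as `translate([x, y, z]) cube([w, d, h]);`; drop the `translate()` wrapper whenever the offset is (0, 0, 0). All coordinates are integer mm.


cube([47, 52, 2071]);
translate([322, 0, 0]) cube([47, 52, 2071]);
translate([47, 0, 272]) cube([275, 52, 28]);
translate([47, 0, 592]) cube([275, 52, 28]);
translate([47, 0, 912]) cube([275, 52, 28]);
translate([47, 0, 1232]) cube([275, 52, 28]);
translate([47, 0, 1552]) cube([275, 52, 28]);
translate([47, 0, 1872]) cube([275, 52, 28]);


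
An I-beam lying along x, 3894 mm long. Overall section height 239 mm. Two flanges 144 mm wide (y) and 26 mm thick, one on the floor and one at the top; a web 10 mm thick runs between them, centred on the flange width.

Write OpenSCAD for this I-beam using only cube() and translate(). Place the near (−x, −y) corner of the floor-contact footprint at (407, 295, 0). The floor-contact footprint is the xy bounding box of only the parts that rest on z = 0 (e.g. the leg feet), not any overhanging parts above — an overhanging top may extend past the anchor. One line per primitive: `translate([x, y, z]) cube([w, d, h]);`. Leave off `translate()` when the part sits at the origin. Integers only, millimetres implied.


translate([407, 295, 0]) cube([3894, 144, 26]);
translate([407, 362, 26]) cube([3894, 10, 187]);
translate([407, 295, 213]) cube([3894, 144, 26]);


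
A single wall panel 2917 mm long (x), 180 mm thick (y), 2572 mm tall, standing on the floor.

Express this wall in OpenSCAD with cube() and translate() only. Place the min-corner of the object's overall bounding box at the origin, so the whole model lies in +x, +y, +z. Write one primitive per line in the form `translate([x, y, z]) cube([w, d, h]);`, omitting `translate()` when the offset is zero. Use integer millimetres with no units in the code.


cube([2917, 180, 2572]);


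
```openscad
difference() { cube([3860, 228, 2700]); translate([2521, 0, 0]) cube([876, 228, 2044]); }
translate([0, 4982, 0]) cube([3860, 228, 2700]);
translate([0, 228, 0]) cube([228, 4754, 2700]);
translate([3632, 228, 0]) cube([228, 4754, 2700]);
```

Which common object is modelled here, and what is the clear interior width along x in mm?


A single room. The interior width is 3404 mm.

Four walls enclosing a rectangle with a door in the front wall — a room. Outside width 3860 minus two 228 mm walls gives 3404 mm.


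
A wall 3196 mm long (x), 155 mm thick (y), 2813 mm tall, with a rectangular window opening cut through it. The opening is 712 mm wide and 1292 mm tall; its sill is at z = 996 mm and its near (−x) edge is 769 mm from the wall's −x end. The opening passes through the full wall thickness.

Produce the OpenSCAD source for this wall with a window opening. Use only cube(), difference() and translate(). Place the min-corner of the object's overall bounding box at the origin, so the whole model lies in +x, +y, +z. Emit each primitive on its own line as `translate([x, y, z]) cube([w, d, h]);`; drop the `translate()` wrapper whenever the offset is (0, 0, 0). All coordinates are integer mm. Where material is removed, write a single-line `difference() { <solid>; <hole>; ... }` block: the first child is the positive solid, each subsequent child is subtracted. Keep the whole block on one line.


difference() { cube([3196, 155, 2813]); translate([769, 0, 996]) cube([712, 155, 1292]); }


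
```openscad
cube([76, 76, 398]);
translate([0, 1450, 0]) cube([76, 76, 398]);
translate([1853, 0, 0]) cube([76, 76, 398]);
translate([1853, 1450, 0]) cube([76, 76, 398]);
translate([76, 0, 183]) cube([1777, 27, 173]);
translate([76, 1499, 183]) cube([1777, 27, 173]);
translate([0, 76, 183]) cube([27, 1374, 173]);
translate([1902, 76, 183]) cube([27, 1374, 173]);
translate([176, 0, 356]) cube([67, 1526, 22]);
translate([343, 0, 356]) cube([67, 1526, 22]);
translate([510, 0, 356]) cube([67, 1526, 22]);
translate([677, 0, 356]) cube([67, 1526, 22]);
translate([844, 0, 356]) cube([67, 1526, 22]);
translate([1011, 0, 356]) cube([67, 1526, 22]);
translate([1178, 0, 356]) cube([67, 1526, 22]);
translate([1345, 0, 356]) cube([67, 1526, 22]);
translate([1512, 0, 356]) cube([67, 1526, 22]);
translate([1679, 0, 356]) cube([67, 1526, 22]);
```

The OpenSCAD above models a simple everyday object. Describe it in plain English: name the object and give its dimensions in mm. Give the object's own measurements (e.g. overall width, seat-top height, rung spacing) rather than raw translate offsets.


A bed frame 1929 mm long (x) by 1526 mm wide (y). Four 76×76 mm corner posts, 398 mm tall, at the corners of the footprint. Four rails of 27 mm thickness and 173 mm height run between adjacent posts with their undersides at z = 183 mm, their outer faces flush with the outside of the frame (the two x-running rails run between the posts' inner faces; the two y-running rails run between the posts' inner faces). 10 slats, each 67 mm wide (x) and 22 mm thick, lie across the top of the two x-running rails, running the full 1526 mm width of the frame in y; along x they sit between the end posts with a 100 mm gap after the −x posts and between neighbouring slats, leaving 107 mm before the +x posts.


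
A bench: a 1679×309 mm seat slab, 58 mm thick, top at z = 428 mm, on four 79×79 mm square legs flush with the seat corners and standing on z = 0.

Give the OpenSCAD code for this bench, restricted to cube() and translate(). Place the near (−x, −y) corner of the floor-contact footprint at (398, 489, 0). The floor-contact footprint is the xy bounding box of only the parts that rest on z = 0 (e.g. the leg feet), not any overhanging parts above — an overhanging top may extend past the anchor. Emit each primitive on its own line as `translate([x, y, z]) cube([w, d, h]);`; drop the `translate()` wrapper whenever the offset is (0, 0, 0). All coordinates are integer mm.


translate([398, 489, 370]) cube([1679, 309, 58]);
translate([398, 489, 0]) cube([79, 79, 370]);
translate([398, 719, 0]) cube([79, 79, 370]);
translate([1998, 489, 0]) cube([79, 79, 370]);
translate([1998, 719, 0]) cube([79, 79, 370]);


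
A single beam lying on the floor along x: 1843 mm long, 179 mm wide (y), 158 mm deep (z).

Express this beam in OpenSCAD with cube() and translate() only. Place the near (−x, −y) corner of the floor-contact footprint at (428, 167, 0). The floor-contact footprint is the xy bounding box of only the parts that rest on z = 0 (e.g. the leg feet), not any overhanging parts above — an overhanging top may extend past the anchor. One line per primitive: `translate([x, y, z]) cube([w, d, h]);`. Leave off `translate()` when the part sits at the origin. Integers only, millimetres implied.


translate([428, 167, 0]) cube([1843, 179, 158]);


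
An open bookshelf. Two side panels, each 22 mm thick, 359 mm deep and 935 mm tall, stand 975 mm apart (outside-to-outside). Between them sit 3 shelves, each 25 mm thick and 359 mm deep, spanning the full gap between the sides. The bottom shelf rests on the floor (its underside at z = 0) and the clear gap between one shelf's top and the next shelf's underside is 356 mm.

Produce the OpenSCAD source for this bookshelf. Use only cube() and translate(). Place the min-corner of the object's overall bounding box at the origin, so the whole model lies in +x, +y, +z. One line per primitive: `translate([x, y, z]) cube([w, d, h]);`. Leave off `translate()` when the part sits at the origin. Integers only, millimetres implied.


cube([22, 359, 935]);
translate([953, 0, 0]) cube([22, 359, 935]);
translate([22, 0, 0]) cube([931, 359, 25]);
translate([22, 0, 381]) cube([931, 359, 25]);
translate([22, 0, 762]) cube([931, 359, 25]);


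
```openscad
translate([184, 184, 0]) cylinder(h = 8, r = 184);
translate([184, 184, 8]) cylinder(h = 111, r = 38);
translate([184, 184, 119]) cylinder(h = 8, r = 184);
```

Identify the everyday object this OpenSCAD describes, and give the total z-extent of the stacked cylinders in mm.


A spool. The overall height is 127 mm.

Three coaxial cylinders, large–small–large — a spool. Two 8 mm flanges and a 111 mm core give 8 + 111 + 8 = 127 mm.


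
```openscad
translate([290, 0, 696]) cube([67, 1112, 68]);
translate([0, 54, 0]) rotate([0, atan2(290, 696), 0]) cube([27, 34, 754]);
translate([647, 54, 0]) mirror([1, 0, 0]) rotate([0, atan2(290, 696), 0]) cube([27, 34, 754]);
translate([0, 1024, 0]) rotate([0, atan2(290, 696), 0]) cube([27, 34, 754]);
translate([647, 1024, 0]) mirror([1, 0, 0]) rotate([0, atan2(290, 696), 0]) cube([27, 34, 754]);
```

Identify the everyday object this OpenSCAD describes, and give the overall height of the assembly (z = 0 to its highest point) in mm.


A sawhorse. The overall height is 764 mm.

A beam across two mirrored pairs of raked legs — a sawhorse. The beam's underside is at z = 696 (matching the legs' vertical rise in atan2(290, 696)) and the beam is 68 mm tall, so its top is at 696 + 68 = 764 mm. The raked legs top out at the beam's underside, so that is the highest point.


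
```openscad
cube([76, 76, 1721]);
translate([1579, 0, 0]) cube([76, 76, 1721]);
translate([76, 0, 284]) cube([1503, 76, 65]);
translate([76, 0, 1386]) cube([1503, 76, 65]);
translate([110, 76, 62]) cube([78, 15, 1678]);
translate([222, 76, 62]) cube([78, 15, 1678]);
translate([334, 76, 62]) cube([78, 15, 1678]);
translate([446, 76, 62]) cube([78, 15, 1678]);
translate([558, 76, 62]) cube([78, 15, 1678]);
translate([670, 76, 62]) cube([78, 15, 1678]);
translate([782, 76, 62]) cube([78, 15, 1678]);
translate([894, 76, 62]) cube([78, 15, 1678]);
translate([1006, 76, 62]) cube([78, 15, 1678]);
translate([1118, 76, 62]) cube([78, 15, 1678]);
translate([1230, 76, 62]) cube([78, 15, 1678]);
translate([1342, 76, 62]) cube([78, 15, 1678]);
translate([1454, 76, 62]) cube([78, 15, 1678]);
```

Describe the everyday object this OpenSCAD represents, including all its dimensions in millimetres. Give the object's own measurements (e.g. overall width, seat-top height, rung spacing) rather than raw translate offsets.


A fence section. Two 76×76 mm posts, 1721 mm tall, stand on the floor with a clear span of 1503 mm between their inner faces. Two horizontal rails of 76×65 mm section span the gap between the posts with their undersides at z = 284 mm and z = 1386 mm, flush with the posts' −y face. 13 pickets, each 78 mm wide, 15 mm thick and 1678 mm tall, are fixed to the +y face of the rails with their bottoms at z = 62 mm, spaced across the span with a 34 mm gap after the −x post and between neighbouring pickets, with 47 mm left before the +x post.


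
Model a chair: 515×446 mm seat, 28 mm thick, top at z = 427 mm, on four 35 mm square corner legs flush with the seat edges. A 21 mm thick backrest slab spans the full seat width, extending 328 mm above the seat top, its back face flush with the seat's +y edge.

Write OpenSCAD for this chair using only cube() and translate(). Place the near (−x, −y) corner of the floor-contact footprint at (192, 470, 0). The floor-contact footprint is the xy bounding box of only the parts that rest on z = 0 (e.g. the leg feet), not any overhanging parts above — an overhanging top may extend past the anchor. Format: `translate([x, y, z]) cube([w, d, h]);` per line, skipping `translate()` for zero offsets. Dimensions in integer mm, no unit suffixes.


// leg_h = 427 - 28 = 399
translate([192, 470, 399]) cube([515, 446, 28]);
translate([192, 470, 0]) cube([35, 35, 399]);
translate([672, 470, 0]) cube([35, 35, 399]);
translate([192, 881, 0]) cube([35, 35, 399]);
translate([672, 881, 0]) cube([35, 35, 399]);
translate([192, 895, 427]) cube([515, 21, 328]);


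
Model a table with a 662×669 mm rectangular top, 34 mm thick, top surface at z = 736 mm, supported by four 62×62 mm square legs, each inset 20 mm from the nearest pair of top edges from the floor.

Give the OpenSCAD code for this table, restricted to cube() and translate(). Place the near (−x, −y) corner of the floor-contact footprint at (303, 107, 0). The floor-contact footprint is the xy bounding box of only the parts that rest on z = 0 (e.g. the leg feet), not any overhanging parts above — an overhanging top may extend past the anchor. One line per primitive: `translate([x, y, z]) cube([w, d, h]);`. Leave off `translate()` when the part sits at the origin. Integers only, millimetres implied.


// leg_h = 736 - 34 = 702
translate([283, 87, 702]) cube([662, 669, 34]);
translate([303, 107, 0]) cube([62, 62, 702]);
translate([863, 107, 0]) cube([62, 62, 702]);
translate([303, 674, 0]) cube([62, 62, 702]);
translate([863, 674, 0]) cube([62, 62, 702]);


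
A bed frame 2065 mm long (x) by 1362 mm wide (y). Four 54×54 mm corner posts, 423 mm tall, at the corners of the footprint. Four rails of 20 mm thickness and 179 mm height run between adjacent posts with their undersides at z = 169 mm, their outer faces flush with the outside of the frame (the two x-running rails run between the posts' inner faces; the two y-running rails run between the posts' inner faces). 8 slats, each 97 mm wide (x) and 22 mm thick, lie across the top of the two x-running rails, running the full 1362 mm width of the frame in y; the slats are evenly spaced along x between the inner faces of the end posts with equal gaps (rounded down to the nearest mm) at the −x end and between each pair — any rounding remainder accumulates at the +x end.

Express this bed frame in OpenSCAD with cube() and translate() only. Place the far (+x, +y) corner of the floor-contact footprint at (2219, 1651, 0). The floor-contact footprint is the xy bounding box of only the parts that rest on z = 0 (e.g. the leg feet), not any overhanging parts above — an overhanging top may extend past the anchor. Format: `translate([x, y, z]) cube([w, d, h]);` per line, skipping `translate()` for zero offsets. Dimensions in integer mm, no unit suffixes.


translate([154, 289, 0]) cube([54, 54, 423]);
translate([154, 1597, 0]) cube([54, 54, 423]);
translate([2165, 289, 0]) cube([54, 54, 423]);
translate([2165, 1597, 0]) cube([54, 54, 423]);
translate([208, 289, 169]) cube([1957, 20, 179]);
translate([208, 1631, 169]) cube([1957, 20, 179]);
translate([154, 343, 169]) cube([20, 1254, 179]);
translate([2199, 343, 169]) cube([20, 1254, 179]);
translate([339, 289, 348]) cube([97, 1362, 22]);
translate([567, 289, 348]) cube([97, 1362, 22]);
translate([795, 289, 348]) cube([97, 1362, 22]);
translate([1023, 289, 348]) cube([97, 1362, 22]);
translate([1251, 289, 348]) cube([97, 1362, 22]);
translate([1479, 289, 348]) cube([97, 1362, 22]);
translate([1707, 289, 348]) cube([97, 1362, 22]);
translate([1935, 289, 348]) cube([97, 1362, 22]);


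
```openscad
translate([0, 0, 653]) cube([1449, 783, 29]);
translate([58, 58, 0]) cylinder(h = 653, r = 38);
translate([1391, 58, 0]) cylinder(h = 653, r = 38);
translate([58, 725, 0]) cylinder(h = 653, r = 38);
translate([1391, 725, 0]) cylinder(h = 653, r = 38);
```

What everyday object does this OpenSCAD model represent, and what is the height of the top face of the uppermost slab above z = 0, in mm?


A table. The table height is 682 mm.

A 1449×783×29 slab sits at z = 653 on four Ø76 mm round legs — a table. The top surface is at 653 + 29 = 682 mm.


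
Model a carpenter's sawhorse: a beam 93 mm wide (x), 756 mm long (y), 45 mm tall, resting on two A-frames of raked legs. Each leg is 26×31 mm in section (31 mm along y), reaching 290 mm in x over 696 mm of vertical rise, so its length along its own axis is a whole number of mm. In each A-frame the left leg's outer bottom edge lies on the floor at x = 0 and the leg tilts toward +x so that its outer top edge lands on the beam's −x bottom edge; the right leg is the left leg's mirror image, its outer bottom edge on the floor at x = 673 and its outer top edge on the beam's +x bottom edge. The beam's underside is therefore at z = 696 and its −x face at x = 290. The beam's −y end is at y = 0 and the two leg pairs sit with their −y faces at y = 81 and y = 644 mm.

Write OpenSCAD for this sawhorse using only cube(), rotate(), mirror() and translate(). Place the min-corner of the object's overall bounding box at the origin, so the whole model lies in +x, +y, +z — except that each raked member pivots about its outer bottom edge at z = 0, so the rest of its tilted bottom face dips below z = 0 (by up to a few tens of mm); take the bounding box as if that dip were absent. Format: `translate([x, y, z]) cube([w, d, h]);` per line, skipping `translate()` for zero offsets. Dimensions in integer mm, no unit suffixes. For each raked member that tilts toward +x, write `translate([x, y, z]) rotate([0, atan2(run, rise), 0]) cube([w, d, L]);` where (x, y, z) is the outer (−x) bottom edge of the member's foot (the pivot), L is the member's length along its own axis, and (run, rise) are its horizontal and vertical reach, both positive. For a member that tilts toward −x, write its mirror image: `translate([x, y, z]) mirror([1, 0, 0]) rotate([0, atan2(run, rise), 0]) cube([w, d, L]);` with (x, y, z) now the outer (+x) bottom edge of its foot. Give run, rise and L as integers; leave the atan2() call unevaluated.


// leg length = √(290² + 696²) = 754
// right-leg outer foot x = 2·290 + 93 = 673
// beam min-corner = (290, 0, 696)
translate([290, 0, 696]) cube([93, 756, 45]);
translate([0, 81, 0]) rotate([0, atan2(290, 696), 0]) cube([26, 31, 754]);
translate([673, 81, 0]) mirror([1, 0, 0]) rotate([0, atan2(290, 696), 0]) cube([26, 31, 754]);
translate([0, 644, 0]) rotate([0, atan2(290, 696), 0]) cube([26, 31, 754]);
translate([673, 644, 0]) mirror([1, 0, 0]) rotate([0, atan2(290, 696), 0]) cube([26, 31, 754]);


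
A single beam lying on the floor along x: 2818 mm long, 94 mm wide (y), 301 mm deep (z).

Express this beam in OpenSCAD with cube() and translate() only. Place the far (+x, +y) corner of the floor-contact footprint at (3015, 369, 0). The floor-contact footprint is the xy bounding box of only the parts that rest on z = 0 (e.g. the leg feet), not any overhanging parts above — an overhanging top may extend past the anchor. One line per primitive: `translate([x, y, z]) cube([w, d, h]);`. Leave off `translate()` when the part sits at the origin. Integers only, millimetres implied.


translate([197, 275, 0]) cube([2818, 94, 301]);


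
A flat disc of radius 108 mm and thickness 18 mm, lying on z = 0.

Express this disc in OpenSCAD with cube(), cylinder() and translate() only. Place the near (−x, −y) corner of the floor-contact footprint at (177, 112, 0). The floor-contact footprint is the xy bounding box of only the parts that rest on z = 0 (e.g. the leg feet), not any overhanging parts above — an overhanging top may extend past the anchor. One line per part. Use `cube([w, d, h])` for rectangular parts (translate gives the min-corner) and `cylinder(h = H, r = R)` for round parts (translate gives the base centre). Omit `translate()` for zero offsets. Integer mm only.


translate([285, 220, 0]) cylinder(h = 18, r = 108);


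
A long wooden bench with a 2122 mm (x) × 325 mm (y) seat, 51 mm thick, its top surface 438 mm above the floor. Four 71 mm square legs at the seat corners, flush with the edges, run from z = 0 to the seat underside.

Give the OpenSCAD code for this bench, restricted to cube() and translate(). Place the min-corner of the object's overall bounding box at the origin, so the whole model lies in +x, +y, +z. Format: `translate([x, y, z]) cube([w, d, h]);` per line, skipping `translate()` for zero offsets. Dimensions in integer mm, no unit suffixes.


translate([0, 0, 387]) cube([2122, 325, 51]);
cube([71, 71, 387]);
translate([0, 254, 0]) cube([71, 71, 387]);
translate([2051, 0, 0]) cube([71, 71, 387]);
translate([2051, 254, 0]) cube([71, 71, 387]);


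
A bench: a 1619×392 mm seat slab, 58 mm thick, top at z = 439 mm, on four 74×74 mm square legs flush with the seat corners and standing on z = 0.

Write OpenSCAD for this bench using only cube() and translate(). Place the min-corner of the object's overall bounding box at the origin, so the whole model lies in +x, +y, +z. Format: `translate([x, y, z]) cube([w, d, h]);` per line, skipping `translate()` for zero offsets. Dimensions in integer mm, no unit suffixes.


translate([0, 0, 381]) cube([1619, 392, 58]);
cube([74, 74, 381]);
translate([0, 318, 0]) cube([74, 74, 381]);
translate([1545, 0, 0]) cube([74, 74, 381]);
translate([1545, 318, 0]) cube([74, 74, 381]);


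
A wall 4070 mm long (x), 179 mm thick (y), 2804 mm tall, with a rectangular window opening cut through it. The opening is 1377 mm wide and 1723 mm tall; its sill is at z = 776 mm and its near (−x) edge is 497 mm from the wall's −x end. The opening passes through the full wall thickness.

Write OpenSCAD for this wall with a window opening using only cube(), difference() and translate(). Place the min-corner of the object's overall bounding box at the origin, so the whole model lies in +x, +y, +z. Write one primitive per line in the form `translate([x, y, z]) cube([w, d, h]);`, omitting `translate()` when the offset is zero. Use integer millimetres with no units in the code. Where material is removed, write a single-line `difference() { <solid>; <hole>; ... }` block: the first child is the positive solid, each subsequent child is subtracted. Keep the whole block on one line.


difference() { cube([4070, 179, 2804]); translate([497, 0, 776]) cube([1377, 179, 1723]); }
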